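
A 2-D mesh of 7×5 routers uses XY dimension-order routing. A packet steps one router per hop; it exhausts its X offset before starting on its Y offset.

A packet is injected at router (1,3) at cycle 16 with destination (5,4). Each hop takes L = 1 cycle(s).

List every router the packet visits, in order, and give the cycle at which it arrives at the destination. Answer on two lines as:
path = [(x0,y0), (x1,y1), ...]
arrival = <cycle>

path = [(1,3), (2,3), (3,3), (4,3), (5,3), (5,4)]
arrival = 21

[0] x=1 y=3 t=16
[1] x=2 y=3 t=17 →E
[2] x=3 y=3 t=18 →E
[3] x=4 y=3 t=19 →E
[4] x=5 y=3 t=20 →E
[5] x=5 y=4 t=21 →N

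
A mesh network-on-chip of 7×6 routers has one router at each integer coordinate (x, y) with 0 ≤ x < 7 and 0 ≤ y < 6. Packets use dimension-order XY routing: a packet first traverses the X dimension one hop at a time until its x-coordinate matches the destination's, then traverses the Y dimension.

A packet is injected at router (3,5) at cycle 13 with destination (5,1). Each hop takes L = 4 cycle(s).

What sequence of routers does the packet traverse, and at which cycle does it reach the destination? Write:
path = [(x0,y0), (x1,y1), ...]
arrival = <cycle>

path = [(3,5), (4,5), (5,5), (5,4), (5,3), (5,2), (5,1)]
arrival = 37

src (3,5)  cyc=13
E→(4,5)  cyc=17
E→(5,5)  cyc=21
S→(5,4)  cyc=25
S→(5,3)  cyc=29
S→(5,2)  cyc=33
S→(5,1)  cyc=37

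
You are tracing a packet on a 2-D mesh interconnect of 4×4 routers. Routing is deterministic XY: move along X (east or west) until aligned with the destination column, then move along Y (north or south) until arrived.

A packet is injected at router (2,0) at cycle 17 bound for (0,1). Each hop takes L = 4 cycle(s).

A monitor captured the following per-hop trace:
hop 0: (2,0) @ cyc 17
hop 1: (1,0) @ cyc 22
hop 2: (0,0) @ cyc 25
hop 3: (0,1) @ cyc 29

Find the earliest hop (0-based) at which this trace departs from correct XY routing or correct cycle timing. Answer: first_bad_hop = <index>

first_bad_hop = 1

check 1→ d=(-1,0) cyc+5: BAD: Δcyc=5≠L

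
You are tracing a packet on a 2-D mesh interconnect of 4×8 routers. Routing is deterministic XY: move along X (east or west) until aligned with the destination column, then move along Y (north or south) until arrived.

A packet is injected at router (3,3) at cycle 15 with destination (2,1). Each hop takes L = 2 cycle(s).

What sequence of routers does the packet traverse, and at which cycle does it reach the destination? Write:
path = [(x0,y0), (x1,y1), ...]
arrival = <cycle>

path = [(3,3), (2,3), (2,2), (2,1)]
arrival = 21

t=15: at (3,3)
t=17: at (2,3) after W
t=19: at (2,2) after S
t=21: at (2,1) after S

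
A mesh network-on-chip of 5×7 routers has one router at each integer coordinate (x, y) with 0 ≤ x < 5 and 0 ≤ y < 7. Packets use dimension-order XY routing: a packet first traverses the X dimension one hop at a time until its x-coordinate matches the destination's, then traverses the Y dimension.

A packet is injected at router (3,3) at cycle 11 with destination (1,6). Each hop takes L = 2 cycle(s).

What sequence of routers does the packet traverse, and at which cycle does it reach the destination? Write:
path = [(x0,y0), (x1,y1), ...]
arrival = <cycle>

[0] x=3 y=3 t=11
[1] x=2 y=3 t=13 →W
[2] x=1 y=3 t=15 →W
[3] x=1 y=4 t=17 →N
[4] x=1 y=5 t=19 →N
[5] x=1 y=6 t=21 →N

path = [(3,3), (2,3), (1,3), (1,4), (1,5), (1,6)]
arrival = 21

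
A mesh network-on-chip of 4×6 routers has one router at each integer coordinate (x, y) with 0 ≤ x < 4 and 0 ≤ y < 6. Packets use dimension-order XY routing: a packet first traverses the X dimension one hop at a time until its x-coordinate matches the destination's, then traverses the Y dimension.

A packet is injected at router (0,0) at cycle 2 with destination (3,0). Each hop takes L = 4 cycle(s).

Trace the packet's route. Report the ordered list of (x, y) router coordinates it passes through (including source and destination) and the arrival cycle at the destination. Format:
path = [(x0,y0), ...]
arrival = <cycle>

t=2: at (0,0)
t=6: at (1,0) after E
t=10: at (2,0) after E
t=14: at (3,0) after E

path = [(0,0), (1,0), (2,0), (3,0)]
arrival = 14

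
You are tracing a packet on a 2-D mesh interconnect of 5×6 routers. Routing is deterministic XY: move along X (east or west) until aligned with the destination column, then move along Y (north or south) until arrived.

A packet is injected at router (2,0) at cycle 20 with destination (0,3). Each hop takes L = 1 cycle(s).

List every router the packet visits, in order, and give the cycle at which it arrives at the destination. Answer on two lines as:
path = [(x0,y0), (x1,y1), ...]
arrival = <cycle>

src (2,0)  cyc=20
W→(1,0)  cyc=21
W→(0,0)  cyc=22
N→(0,1)  cyc=23
N→(0,2)  cyc=24
N→(0,3)  cyc=25

path = [(2,0), (1,0), (0,0), (0,1), (0,2), (0,3)]
arrival = 25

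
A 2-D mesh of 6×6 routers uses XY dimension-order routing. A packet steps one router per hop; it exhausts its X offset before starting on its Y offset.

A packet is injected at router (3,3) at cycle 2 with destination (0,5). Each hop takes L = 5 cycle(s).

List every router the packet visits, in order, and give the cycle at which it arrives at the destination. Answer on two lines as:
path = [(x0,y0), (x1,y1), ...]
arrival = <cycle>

src (3,3)  cyc=2
W→(2,3)  cyc=7
W→(1,3)  cyc=12
W→(0,3)  cyc=17
N→(0,4)  cyc=22
N→(0,5)  cyc=27

path = [(3,3), (2,3), (1,3), (0,3), (0,4), (0,5)]
arrival = 27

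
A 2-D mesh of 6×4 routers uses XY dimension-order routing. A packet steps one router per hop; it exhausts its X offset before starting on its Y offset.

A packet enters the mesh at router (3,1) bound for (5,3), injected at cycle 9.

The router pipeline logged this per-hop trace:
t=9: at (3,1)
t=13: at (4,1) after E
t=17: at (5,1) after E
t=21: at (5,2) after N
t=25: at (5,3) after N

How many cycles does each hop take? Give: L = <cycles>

L = 4

Between hops 0 and 1 the cycle counter advances 13 − 9 = 4.
One hop costs L cycles, so L = 4.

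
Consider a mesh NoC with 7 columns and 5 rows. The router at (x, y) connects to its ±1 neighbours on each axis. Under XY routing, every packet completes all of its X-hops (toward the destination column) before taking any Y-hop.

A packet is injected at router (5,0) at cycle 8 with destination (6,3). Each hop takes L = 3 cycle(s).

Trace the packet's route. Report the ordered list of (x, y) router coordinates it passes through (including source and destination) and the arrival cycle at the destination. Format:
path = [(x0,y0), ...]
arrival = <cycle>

  0. router=(5,0) cycle=8 (inject)
  1. router=(6,0) cycle=11 dir=E
  2. router=(6,1) cycle=14 dir=N
  3. router=(6,2) cycle=17 dir=N
  4. router=(6,3) cycle=20 dir=N

path = [(5,0), (6,0), (6,1), (6,2), (6,3)]
arrival = 20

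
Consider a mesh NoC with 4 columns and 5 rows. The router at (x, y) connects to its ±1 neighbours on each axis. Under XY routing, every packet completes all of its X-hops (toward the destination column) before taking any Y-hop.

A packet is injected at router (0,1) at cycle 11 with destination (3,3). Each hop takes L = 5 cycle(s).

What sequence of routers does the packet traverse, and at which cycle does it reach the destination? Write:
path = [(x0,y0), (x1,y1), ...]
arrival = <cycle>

path = [(0,1), (1,1), (2,1), (3,1), (3,2), (3,3)]
arrival = 36

  0. router=(0,1) cycle=11 (inject)
  1. router=(1,1) cycle=16 dir=E
  2. router=(2,1) cycle=21 dir=E
  3. router=(3,1) cycle=26 dir=E
  4. router=(3,2) cycle=31 dir=N
  5. router=(3,3) cycle=36 dir=N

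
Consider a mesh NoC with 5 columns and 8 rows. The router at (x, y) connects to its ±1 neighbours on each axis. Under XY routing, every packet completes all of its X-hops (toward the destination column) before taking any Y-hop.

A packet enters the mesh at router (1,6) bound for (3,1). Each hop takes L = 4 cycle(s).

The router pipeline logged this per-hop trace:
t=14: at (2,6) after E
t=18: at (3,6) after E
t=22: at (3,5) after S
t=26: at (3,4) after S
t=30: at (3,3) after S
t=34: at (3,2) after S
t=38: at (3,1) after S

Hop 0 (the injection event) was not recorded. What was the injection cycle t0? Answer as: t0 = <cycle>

t0 = 10

cyc[1] = 14 and cyc[k] = t0 + k·L for every k.
Therefore t0 = 14 − L = 10.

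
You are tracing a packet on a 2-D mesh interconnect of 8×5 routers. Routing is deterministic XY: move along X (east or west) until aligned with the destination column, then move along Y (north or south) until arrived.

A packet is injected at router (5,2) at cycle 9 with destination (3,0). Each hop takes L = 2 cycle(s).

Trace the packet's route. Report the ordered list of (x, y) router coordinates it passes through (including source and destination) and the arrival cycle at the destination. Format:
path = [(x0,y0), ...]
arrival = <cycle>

hop 0: (5,2) @ cyc 9
hop 1: (4,2) @ cyc 11  [W]
hop 2: (3,2) @ cyc 13  [W]
hop 3: (3,1) @ cyc 15  [S]
hop 4: (3,0) @ cyc 17  [S]

path = [(5,2), (4,2), (3,2), (3,1), (3,0)]
arrival = 17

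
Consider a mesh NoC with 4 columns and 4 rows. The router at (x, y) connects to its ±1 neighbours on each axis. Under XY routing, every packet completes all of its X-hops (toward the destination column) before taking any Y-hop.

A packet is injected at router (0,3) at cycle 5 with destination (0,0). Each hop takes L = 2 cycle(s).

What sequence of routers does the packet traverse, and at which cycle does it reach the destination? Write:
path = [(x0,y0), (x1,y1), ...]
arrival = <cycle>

t=5: at (0,3)
t=7: at (0,2) after S
t=9: at (0,1) after S
t=11: at (0,0) after S

path = [(0,3), (0,2), (0,1), (0,0)]
arrival = 11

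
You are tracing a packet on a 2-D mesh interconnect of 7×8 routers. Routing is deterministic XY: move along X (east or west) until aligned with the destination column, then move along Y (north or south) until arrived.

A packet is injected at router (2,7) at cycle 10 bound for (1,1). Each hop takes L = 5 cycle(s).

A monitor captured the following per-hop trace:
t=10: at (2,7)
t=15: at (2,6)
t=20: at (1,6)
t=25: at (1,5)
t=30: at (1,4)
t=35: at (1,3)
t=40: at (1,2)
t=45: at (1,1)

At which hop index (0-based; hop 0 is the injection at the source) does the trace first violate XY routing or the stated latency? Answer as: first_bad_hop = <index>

check 1→ d=(0,-1) cyc+5: BAD: Y-move but x=2≠1

first_bad_hop = 1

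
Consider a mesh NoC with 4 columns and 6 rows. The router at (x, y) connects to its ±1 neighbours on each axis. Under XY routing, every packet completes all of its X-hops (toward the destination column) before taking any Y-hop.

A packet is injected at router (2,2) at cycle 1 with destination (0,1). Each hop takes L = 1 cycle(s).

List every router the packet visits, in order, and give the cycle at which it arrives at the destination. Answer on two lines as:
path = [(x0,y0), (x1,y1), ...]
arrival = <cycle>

[0] x=2 y=2 t=1
[1] x=1 y=2 t=2 →W
[2] x=0 y=2 t=3 →W
[3] x=0 y=1 t=4 →S

path = [(2,2), (1,2), (0,2), (0,1)]
arrival = 4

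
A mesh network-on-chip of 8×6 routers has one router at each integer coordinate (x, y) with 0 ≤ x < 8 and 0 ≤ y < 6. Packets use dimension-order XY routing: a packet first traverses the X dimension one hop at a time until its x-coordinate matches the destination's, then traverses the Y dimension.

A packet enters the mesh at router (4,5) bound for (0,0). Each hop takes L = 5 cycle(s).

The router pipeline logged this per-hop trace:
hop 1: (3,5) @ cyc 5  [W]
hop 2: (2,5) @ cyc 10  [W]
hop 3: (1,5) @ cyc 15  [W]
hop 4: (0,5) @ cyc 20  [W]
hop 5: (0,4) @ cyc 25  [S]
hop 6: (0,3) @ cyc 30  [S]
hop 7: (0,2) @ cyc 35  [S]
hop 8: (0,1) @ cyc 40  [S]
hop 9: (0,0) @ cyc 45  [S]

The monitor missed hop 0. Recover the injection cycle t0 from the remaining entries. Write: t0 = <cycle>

t0 = 0

cyc[1] = 5 and cyc[k] = t0 + k·L for every k.
So t0 = 5 − 1·5 = 0.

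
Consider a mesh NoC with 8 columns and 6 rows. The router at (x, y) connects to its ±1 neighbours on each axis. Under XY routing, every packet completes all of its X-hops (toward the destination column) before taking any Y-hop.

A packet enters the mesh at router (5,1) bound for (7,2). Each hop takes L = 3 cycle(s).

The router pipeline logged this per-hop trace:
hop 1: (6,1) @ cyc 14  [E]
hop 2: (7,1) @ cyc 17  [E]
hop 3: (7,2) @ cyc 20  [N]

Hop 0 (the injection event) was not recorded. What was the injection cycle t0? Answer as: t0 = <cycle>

t0 = 11

cyc[1] = 14 and cyc[k] = t0 + k·L for every k.
Therefore t0 = 14 − L = 11.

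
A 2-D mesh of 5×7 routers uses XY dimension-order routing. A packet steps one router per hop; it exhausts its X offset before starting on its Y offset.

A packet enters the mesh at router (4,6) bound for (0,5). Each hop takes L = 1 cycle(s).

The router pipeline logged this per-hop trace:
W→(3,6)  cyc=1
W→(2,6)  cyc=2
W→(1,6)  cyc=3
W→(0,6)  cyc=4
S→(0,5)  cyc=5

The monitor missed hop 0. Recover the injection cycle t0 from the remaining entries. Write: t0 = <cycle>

cyc[1] = 1 and cyc[k] = t0 + k·L for every k.
Therefore t0 = 1 − L = 0.

t0 = 0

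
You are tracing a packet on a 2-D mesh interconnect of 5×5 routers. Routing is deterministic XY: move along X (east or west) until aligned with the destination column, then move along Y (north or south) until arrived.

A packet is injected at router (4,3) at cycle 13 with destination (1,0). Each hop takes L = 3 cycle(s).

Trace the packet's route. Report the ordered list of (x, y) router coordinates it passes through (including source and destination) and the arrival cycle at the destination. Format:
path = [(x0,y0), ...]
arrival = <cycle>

path = [(4,3), (3,3), (2,3), (1,3), (1,2), (1,1), (1,0)]
arrival = 31

src (4,3)  cyc=13
W→(3,3)  cyc=16
W→(2,3)  cyc=19
W→(1,3)  cyc=22
S→(1,2)  cyc=25
S→(1,1)  cyc=28
S→(1,0)  cyc=31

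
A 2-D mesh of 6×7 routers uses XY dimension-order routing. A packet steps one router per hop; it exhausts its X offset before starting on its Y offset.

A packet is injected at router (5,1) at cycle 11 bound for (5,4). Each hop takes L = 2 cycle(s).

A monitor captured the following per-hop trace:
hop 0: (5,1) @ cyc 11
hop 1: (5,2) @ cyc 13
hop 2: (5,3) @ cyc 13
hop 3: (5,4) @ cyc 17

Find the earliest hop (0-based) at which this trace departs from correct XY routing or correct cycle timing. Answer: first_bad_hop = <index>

first_bad_hop = 2

  1: Δx=+0 Δy=+1 Δt=2 [ok]
  2: Δx=+0 Δy=+1 Δt=0 [BAD: Δcyc=0≠L]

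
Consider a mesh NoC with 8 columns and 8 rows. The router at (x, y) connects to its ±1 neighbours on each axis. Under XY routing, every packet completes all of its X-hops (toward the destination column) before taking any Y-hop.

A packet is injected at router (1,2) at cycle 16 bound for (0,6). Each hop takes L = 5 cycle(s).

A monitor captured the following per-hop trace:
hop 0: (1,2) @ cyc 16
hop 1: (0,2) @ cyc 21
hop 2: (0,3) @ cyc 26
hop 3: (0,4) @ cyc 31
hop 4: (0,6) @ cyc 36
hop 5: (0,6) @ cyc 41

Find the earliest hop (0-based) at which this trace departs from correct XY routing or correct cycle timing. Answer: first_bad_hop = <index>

  1: Δx=-1 Δy=+0 Δt=5 [ok]
  2: Δx=+0 Δy=+1 Δt=5 [ok]
  3: Δx=+0 Δy=+1 Δt=5 [ok]
  4: Δx=+0 Δy=+2 Δt=5 [BAD: non-unit step]

first_bad_hop = 4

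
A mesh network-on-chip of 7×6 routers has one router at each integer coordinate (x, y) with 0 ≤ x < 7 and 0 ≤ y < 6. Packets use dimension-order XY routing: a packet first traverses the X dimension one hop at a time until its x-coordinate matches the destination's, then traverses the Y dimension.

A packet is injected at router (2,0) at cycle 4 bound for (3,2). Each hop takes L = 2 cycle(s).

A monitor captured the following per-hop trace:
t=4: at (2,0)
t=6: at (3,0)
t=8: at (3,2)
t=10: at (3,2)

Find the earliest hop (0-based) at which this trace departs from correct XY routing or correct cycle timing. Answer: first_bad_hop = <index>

first_bad_hop = 2

  1: Δx=+1 Δy=+0 Δt=2 [ok]
  2: Δx=+0 Δy=+2 Δt=2 [BAD: non-unit step]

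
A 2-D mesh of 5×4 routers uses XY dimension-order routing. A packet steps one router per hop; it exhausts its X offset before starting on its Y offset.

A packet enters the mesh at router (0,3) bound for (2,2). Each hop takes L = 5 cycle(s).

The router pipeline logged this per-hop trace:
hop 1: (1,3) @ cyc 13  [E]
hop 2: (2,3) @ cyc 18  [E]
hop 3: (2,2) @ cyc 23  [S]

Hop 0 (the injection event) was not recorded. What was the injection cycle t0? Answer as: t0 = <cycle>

cyc[1] = 13 and cyc[k] = t0 + k·L for every k.
Therefore t0 = 13 − L = 8.

t0 = 8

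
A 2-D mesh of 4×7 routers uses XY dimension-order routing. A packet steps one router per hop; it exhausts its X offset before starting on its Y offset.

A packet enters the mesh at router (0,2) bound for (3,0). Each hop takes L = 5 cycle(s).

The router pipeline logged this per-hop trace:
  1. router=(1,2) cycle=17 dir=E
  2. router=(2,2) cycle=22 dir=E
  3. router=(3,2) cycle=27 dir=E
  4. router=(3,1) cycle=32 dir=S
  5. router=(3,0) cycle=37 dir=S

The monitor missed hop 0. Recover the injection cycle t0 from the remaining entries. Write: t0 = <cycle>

The first recorded entry is hop 1 at cycle 17.
Subtract one hop: t0 = 17 − 5 = 12.

t0 = 12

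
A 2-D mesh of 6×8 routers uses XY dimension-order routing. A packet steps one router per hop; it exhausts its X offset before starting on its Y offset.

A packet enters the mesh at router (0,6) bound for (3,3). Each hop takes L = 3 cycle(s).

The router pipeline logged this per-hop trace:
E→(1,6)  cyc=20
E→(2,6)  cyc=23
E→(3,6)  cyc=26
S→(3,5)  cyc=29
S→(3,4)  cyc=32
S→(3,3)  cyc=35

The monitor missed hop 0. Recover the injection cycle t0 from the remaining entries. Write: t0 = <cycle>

The first recorded entry is hop 1 at cycle 20.
Therefore t0 = 20 − L = 17.

t0 = 17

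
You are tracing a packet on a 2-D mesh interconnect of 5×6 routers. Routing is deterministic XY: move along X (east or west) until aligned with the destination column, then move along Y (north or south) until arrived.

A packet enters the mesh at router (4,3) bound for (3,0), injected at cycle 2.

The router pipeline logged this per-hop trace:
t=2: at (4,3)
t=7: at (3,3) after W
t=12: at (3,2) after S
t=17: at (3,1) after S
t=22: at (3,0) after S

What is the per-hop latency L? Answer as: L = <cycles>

cyc[1] − cyc[0] = 7 − 2 = 5.
Per-hop latency L = Δcyc = 5.

L = 5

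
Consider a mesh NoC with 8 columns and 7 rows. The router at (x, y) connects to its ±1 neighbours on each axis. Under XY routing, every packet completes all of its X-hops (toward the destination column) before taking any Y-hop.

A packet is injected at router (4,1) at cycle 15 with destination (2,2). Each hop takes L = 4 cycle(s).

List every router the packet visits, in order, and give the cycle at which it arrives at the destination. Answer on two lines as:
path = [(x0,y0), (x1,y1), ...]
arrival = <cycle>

path = [(4,1), (3,1), (2,1), (2,2)]
arrival = 27

hop 0: (4,1) @ cyc 15
hop 1: (3,1) @ cyc 19  [W]
hop 2: (2,1) @ cyc 23  [W]
hop 3: (2,2) @ cyc 27  [N]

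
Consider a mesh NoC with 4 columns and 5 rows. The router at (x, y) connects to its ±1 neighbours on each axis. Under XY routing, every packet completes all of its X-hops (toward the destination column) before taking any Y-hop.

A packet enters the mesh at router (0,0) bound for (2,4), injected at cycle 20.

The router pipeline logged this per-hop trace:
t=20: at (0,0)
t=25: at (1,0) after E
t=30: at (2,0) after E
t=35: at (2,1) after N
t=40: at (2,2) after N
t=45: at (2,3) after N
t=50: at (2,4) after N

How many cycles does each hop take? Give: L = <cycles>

Δcyc across hop 0→1: 25 − 20 = 5.
Each hop adds L, hence L = 5.

L = 5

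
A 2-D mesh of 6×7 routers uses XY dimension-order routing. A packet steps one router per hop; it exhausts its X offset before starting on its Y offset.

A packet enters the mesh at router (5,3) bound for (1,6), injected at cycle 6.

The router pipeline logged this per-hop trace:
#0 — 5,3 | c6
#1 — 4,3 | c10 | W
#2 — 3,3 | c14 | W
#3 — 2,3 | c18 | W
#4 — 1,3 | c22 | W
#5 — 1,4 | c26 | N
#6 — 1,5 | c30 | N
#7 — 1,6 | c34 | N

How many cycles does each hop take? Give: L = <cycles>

L = 4

From hop 0 (6) to hop 1 (10): +4 cycles.
Per-hop latency L = Δcyc = 4.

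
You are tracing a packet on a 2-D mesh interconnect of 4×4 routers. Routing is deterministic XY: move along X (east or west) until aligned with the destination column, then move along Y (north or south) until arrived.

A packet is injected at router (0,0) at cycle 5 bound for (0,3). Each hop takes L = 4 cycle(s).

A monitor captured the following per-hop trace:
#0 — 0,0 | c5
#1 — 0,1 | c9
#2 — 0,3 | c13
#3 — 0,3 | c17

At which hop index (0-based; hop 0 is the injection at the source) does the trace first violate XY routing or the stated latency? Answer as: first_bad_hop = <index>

[1] (+0,+1) / 4c ⇒ ok
[2] (+0,+2) / 4c ⇒ BAD: non-unit step

first_bad_hop = 2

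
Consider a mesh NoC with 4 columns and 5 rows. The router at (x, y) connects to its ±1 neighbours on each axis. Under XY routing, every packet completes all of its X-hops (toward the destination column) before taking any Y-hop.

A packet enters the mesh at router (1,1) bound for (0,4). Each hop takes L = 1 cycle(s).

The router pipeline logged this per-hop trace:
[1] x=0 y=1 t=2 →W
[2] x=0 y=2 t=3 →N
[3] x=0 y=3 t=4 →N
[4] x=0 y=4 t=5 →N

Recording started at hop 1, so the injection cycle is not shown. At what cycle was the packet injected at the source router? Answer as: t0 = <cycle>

t0 = 1

Hop 1 reached at cycle 2; hop k is at t0 + k·L.
Subtract one hop: t0 = 2 − 1 = 1.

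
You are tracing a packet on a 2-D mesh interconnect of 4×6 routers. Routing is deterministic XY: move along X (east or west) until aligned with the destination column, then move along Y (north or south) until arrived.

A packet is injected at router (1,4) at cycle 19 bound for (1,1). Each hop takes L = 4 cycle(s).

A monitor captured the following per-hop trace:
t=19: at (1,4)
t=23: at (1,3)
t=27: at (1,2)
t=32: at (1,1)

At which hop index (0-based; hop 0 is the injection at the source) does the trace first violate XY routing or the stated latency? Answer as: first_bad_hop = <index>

check 1→ d=(0,-1) cyc+4: ok
check 2→ d=(0,-1) cyc+4: ok
check 3→ d=(0,-1) cyc+5: BAD: Δcyc=5≠L

first_bad_hop = 3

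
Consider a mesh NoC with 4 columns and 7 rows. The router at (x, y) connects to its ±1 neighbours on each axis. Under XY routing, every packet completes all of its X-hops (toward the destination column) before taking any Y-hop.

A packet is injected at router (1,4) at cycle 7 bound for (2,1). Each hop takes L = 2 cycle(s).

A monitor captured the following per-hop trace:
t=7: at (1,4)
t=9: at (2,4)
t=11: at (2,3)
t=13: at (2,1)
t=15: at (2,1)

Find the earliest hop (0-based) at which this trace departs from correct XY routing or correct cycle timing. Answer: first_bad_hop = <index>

first_bad_hop = 3

  1: Δx=+1 Δy=+0 Δt=2 [ok]
  2: Δx=+0 Δy=-1 Δt=2 [ok]
  3: Δx=+0 Δy=-2 Δt=2 [BAD: non-unit step]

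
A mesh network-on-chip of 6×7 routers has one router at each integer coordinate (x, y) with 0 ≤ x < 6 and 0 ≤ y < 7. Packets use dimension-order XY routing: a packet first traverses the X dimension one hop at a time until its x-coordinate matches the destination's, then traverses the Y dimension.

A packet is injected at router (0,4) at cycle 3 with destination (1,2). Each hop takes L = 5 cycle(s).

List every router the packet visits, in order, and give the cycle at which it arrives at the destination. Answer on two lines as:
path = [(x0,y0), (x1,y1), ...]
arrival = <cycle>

src (0,4)  cyc=3
E→(1,4)  cyc=8
S→(1,3)  cyc=13
S→(1,2)  cyc=18

path = [(0,4), (1,4), (1,3), (1,2)]
arrival = 18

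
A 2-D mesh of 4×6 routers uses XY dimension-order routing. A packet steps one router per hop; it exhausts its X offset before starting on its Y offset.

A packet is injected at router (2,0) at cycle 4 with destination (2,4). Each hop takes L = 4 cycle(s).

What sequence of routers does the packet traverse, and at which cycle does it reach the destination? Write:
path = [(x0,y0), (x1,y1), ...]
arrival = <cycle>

path = [(2,0), (2,1), (2,2), (2,3), (2,4)]
arrival = 20

  0. router=(2,0) cycle=4 (inject)
  1. router=(2,1) cycle=8 dir=N
  2. router=(2,2) cycle=12 dir=N
  3. router=(2,3) cycle=16 dir=N
  4. router=(2,4) cycle=20 dir=N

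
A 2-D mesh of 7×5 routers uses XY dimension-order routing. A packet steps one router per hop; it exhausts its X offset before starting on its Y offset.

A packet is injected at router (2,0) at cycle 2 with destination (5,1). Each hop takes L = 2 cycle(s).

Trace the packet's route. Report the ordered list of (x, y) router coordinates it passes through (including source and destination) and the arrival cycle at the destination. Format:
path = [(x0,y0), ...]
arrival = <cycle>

  0. router=(2,0) cycle=2 (inject)
  1. router=(3,0) cycle=4 dir=E
  2. router=(4,0) cycle=6 dir=E
  3. router=(5,0) cycle=8 dir=E
  4. router=(5,1) cycle=10 dir=N

path = [(2,0), (3,0), (4,0), (5,0), (5,1)]
arrival = 10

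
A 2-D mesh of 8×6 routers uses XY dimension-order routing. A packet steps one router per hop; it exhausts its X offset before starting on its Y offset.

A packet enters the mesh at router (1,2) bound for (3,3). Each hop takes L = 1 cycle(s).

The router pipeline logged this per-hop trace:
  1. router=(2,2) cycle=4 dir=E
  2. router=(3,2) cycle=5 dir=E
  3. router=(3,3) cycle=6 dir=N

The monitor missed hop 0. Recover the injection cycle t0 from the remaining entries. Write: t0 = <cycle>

The first recorded entry is hop 1 at cycle 4.
Therefore t0 = 4 − L = 3.

t0 = 3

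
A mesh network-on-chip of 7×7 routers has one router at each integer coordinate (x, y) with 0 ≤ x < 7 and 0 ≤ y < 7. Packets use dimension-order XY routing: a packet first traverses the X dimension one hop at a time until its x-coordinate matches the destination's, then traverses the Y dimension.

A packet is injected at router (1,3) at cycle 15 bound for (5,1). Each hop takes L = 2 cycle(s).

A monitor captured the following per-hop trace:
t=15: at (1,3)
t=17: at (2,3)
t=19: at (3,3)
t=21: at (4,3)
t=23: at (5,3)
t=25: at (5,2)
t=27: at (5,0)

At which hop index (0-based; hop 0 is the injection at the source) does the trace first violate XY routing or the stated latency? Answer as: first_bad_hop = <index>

check 1→ d=(1,0) cyc+2: ok
check 2→ d=(1,0) cyc+2: ok
check 3→ d=(1,0) cyc+2: ok
check 4→ d=(1,0) cyc+2: ok
check 5→ d=(0,-1) cyc+2: ok
check 6→ d=(0,-2) cyc+2: BAD: non-unit step

first_bad_hop = 6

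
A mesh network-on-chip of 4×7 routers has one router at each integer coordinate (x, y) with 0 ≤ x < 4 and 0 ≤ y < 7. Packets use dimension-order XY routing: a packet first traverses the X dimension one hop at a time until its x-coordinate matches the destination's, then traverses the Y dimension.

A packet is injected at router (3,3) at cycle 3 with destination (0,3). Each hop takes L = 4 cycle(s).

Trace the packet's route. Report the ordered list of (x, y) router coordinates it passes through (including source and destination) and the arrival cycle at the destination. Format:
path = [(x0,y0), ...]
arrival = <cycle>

src (3,3)  cyc=3
W→(2,3)  cyc=7
W→(1,3)  cyc=11
W→(0,3)  cyc=15

path = [(3,3), (2,3), (1,3), (0,3)]
arrival = 15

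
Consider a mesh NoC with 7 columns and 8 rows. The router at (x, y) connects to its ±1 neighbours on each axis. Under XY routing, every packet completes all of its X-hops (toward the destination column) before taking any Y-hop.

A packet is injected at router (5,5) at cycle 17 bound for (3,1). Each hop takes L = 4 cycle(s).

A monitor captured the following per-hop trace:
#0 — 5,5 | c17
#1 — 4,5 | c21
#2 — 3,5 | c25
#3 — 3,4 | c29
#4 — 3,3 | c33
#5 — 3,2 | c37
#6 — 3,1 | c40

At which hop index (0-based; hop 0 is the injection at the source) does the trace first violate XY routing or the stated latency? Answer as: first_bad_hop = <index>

first_bad_hop = 6

check 1→ d=(-1,0) cyc+4: ok
check 2→ d=(-1,0) cyc+4: ok
check 3→ d=(0,-1) cyc+4: ok
check 4→ d=(0,-1) cyc+4: ok
check 5→ d=(0,-1) cyc+4: ok
check 6→ d=(0,-1) cyc+3: BAD: Δcyc=3≠L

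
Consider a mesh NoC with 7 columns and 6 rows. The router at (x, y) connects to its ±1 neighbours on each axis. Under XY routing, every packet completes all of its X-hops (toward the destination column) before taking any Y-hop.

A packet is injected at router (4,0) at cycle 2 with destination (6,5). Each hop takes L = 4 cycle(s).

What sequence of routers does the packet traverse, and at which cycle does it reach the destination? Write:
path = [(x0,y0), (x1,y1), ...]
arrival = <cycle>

path = [(4,0), (5,0), (6,0), (6,1), (6,2), (6,3), (6,4), (6,5)]
arrival = 30

t=2: at (4,0)
t=6: at (5,0) after E
t=10: at (6,0) after E
t=14: at (6,1) after N
t=18: at (6,2) after N
t=22: at (6,3) after N
t=26: at (6,4) after N
t=30: at (6,5) after N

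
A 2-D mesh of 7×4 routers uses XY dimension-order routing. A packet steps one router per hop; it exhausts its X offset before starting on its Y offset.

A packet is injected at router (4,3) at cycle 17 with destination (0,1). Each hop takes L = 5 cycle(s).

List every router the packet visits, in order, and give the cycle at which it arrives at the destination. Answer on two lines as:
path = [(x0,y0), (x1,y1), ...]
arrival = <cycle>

path = [(4,3), (3,3), (2,3), (1,3), (0,3), (0,2), (0,1)]
arrival = 47

hop 0: (4,3) @ cyc 17
hop 1: (3,3) @ cyc 22  [W]
hop 2: (2,3) @ cyc 27  [W]
hop 3: (1,3) @ cyc 32  [W]
hop 4: (0,3) @ cyc 37  [W]
hop 5: (0,2) @ cyc 42  [S]
hop 6: (0,1) @ cyc 47  [S]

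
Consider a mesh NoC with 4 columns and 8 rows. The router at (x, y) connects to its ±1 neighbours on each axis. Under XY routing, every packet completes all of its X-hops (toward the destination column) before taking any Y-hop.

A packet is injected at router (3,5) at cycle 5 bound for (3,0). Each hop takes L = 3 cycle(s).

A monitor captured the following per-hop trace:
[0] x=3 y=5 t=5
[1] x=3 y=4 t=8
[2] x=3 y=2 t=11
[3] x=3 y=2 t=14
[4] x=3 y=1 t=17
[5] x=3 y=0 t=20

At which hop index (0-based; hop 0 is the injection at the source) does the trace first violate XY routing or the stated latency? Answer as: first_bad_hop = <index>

first_bad_hop = 2

[1] (+0,-1) / 3c ⇒ ok
[2] (+0,-2) / 3c ⇒ BAD: non-unit step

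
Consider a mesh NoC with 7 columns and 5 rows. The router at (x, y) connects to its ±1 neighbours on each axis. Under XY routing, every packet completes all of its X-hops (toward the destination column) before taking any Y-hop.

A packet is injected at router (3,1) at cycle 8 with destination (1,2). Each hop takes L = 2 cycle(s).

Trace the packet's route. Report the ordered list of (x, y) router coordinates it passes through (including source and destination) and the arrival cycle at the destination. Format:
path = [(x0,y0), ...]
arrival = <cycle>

#0 — 3,1 | c8
#1 — 2,1 | c10 | W
#2 — 1,1 | c12 | W
#3 — 1,2 | c14 | N

path = [(3,1), (2,1), (1,1), (1,2)]
arrival = 14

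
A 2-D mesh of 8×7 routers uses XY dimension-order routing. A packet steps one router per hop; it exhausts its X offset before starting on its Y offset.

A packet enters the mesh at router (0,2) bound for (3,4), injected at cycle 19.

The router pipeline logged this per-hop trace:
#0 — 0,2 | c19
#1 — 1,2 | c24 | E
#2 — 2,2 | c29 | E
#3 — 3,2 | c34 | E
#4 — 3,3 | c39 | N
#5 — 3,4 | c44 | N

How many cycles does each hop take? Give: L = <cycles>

L = 5

Between hops 0 and 1 the cycle counter advances 24 − 19 = 5.
Per-hop latency L = Δcyc = 5.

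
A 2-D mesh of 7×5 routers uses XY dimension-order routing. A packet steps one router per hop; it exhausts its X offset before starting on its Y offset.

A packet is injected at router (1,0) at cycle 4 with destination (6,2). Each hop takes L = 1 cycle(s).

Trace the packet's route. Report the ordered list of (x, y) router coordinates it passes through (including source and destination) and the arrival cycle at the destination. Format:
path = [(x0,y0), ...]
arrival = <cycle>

path = [(1,0), (2,0), (3,0), (4,0), (5,0), (6,0), (6,1), (6,2)]
arrival = 11

  0. router=(1,0) cycle=4 (inject)
  1. router=(2,0) cycle=5 dir=E
  2. router=(3,0) cycle=6 dir=E
  3. router=(4,0) cycle=7 dir=E
  4. router=(5,0) cycle=8 dir=E
  5. router=(6,0) cycle=9 dir=E
  6. router=(6,1) cycle=10 dir=N
  7. router=(6,2) cycle=11 dir=N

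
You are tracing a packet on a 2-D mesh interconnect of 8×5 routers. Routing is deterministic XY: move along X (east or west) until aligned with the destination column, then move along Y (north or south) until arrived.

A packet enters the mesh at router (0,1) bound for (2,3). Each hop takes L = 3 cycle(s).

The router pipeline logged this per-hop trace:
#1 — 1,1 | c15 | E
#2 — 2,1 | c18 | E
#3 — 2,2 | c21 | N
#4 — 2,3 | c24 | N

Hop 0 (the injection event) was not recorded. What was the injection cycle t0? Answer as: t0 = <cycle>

Hop 1 reached at cycle 15; hop k is at t0 + k·L.
So t0 = 15 − 1·3 = 12.

t0 = 12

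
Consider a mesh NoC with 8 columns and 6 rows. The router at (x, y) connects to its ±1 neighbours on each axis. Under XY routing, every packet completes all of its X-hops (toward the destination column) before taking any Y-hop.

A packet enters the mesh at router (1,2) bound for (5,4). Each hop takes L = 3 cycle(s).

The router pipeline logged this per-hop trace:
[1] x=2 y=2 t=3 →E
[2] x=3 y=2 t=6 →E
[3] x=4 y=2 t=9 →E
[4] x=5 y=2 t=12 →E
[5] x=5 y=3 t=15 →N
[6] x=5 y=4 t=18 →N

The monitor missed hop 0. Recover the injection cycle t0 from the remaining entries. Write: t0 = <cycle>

Hop 1 reached at cycle 3; hop k is at t0 + k·L.
Therefore t0 = 3 − L = 0.

t0 = 0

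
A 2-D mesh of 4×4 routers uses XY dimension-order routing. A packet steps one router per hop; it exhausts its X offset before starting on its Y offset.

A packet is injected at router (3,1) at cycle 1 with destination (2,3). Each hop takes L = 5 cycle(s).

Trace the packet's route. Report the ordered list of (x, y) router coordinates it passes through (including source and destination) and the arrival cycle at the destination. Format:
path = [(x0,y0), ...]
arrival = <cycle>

  0. router=(3,1) cycle=1 (inject)
  1. router=(2,1) cycle=6 dir=W
  2. router=(2,2) cycle=11 dir=N
  3. router=(2,3) cycle=16 dir=N

path = [(3,1), (2,1), (2,2), (2,3)]
arrival = 16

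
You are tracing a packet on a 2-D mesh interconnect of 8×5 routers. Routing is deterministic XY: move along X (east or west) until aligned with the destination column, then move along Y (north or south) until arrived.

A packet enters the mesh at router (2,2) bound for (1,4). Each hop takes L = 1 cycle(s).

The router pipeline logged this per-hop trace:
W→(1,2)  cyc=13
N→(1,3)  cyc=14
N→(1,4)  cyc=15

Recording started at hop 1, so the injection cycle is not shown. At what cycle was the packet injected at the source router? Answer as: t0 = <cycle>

t0 = 12

The first recorded entry is hop 1 at cycle 13.
Therefore t0 = 13 − L = 12.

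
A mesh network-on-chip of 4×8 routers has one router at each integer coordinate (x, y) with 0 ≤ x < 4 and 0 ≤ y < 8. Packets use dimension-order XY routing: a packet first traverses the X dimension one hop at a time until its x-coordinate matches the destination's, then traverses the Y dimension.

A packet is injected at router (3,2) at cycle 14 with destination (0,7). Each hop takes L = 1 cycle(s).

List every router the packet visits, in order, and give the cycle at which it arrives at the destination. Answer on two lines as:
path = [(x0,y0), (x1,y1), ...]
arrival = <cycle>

path = [(3,2), (2,2), (1,2), (0,2), (0,3), (0,4), (0,5), (0,6), (0,7)]
arrival = 22

#0 — 3,2 | c14
#1 — 2,2 | c15 | W
#2 — 1,2 | c16 | W
#3 — 0,2 | c17 | W
#4 — 0,3 | c18 | N
#5 — 0,4 | c19 | N
#6 — 0,5 | c20 | N
#7 — 0,6 | c21 | N
#8 — 0,7 | c22 | N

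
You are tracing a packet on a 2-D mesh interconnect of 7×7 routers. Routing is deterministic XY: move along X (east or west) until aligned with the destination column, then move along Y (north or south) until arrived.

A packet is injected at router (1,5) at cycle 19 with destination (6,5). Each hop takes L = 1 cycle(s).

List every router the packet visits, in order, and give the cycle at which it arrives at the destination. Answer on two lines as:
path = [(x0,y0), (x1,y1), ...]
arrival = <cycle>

#0 — 1,5 | c19
#1 — 2,5 | c20 | E
#2 — 3,5 | c21 | E
#3 — 4,5 | c22 | E
#4 — 5,5 | c23 | E
#5 — 6,5 | c24 | E

path = [(1,5), (2,5), (3,5), (4,5), (5,5), (6,5)]
arrival = 24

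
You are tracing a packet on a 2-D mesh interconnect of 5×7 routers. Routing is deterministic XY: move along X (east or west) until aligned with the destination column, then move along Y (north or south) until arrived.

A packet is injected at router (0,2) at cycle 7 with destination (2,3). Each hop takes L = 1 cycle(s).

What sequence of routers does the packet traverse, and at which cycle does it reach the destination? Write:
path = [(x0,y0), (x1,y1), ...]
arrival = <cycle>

src (0,2)  cyc=7
E→(1,2)  cyc=8
E→(2,2)  cyc=9
N→(2,3)  cyc=10

path = [(0,2), (1,2), (2,2), (2,3)]
arrival = 10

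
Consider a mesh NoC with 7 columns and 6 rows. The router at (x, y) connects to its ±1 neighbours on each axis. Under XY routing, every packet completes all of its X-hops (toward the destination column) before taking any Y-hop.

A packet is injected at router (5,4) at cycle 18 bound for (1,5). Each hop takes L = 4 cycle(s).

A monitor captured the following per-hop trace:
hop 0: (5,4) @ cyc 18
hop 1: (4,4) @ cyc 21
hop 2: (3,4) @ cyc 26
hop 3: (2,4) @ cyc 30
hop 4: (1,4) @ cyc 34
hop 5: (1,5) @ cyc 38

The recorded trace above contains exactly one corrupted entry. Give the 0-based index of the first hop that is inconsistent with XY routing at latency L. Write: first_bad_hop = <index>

[1] (-1,+0) / 3c ⇒ BAD: Δcyc=3≠L

first_bad_hop = 1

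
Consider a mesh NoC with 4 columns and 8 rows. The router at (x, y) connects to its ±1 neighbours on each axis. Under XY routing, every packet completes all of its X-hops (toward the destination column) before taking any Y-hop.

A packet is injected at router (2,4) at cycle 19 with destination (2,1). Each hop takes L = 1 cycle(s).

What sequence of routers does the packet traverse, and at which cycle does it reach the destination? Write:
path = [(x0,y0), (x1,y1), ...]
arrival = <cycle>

src (2,4)  cyc=19
S→(2,3)  cyc=20
S→(2,2)  cyc=21
S→(2,1)  cyc=22

path = [(2,4), (2,3), (2,2), (2,1)]
arrival = 22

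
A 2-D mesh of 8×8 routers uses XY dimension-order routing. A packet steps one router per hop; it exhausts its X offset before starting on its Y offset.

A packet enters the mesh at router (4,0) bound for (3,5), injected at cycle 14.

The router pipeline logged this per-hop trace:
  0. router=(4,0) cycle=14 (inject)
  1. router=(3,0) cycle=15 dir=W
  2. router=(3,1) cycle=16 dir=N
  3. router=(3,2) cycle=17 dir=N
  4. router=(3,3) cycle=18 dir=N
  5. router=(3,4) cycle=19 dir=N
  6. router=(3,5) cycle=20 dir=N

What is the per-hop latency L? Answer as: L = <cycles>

L = 1

Δcyc across hop 0→1: 15 − 14 = 1.
Each hop adds L, hence L = 1.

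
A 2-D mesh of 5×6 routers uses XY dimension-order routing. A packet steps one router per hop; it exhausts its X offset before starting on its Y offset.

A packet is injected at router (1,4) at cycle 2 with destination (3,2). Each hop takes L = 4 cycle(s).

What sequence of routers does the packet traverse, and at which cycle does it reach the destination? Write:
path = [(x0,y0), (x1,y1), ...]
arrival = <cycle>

path = [(1,4), (2,4), (3,4), (3,3), (3,2)]
arrival = 18

hop 0: (1,4) @ cyc 2
hop 1: (2,4) @ cyc 6  [E]
hop 2: (3,4) @ cyc 10  [E]
hop 3: (3,3) @ cyc 14  [S]
hop 4: (3,2) @ cyc 18  [S]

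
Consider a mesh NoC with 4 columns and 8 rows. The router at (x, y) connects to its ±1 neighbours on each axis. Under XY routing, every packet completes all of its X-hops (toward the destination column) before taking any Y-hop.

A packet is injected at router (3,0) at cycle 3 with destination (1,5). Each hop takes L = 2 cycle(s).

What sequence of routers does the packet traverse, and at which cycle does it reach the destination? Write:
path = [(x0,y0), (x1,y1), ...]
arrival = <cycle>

path = [(3,0), (2,0), (1,0), (1,1), (1,2), (1,3), (1,4), (1,5)]
arrival = 17

src (3,0)  cyc=3
W→(2,0)  cyc=5
W→(1,0)  cyc=7
N→(1,1)  cyc=9
N→(1,2)  cyc=11
N→(1,3)  cyc=13
N→(1,4)  cyc=15
N→(1,5)  cyc=17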